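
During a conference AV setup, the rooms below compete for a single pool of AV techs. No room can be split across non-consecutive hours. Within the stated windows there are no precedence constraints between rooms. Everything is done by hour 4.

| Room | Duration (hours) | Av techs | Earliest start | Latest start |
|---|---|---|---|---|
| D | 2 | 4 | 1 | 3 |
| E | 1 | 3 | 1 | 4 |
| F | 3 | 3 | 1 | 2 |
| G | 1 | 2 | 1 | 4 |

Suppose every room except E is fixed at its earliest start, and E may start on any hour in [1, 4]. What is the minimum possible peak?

9

E@1: h1:12  h2:7  h3:3  h4:0 → peak 12
E@2: h1:9  h2:10  h3:3  h4:0 → peak 10
E@3: h1:9  h2:7  h3:6  h4:0 → peak 9
E@4: h1:9  h2:7  h3:3  h4:3 → peak 9
Best is E@3, peak 9.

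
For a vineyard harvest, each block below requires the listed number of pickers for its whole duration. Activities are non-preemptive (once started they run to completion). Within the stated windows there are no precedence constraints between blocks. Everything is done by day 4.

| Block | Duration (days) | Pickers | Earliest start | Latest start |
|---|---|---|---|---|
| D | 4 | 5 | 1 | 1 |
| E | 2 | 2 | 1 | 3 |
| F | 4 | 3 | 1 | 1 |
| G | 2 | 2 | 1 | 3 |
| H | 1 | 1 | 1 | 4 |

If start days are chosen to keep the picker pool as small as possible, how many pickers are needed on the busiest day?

11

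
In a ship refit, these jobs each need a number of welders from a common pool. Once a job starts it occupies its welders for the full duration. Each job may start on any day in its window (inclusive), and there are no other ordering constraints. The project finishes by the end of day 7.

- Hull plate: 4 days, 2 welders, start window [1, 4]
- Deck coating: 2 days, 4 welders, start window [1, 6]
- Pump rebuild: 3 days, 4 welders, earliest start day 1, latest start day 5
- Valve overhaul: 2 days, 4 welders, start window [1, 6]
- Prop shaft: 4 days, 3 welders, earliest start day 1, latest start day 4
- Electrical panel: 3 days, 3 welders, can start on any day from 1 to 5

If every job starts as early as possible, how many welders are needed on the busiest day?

20

Early-start schedule: Hull plate@1, Deck coating@1, Pump rebuild@1, Valve overhaul@1, Prop shaft@1, Electrical panel@1.
Load per day: day 1: 20, day 2: 20, day 3: 12, day 4: 5, day 5: 0, day 6: 0, day 7: 0.
Peak is 20.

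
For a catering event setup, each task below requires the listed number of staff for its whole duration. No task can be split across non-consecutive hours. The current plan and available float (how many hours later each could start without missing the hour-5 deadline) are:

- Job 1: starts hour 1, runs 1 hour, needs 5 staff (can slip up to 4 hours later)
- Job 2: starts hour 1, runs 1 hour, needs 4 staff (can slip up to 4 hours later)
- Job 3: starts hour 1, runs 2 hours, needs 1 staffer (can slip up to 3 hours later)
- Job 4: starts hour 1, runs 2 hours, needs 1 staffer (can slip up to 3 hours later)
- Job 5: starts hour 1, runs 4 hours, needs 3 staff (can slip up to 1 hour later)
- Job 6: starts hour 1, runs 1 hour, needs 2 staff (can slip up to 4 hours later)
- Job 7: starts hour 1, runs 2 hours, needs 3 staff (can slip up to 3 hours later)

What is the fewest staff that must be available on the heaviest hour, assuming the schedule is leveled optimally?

7

Early-start (Job 1@1, Job 2@1, Job 3@1, Job 4@1, Job 5@1, Job 6@1, Job 7@1) gives peak 19: h1:19  h2:8  h3:3  h4:3  h5:0.
Shift Job 2→3, Job 5→2, Job 6→2, Job 7→4.
Schedule Job 1@1, Job 2@3, Job 3@1, Job 4@1, Job 5@2, Job 6@2, Job 7@4: h1:7  h2:7  h3:7  h4:6  h5:6 — peak 7.
Total staffer-hours = 33 over 5 hours ⇒ peak ≥ ⌈33/5⌉ = 7, so 7 is optimal.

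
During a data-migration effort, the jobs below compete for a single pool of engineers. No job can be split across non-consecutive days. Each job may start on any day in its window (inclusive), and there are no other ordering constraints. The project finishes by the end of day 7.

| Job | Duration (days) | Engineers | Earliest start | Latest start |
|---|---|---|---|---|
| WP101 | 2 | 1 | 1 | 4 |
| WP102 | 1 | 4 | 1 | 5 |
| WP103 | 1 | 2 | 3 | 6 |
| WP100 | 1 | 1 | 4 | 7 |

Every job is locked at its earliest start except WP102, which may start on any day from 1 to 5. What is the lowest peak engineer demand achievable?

4

WP102@1: d1:5  d2:1  d3:2  d4:1  d5:0  d6:0  d7:0 → peak 5
WP102@2: d1:1  d2:5  d3:2  d4:1  d5:0  d6:0  d7:0 → peak 5
WP102@3: d1:1  d2:1  d3:6  d4:1  d5:0  d6:0  d7:0 → peak 6
WP102@4: d1:1  d2:1  d3:2  d4:5  d5:0  d6:0  d7:0 → peak 5
WP102@5: d1:1  d2:1  d3:2  d4:1  d5:4  d6:0  d7:0 → peak 4
Best is WP102@5, peak 4.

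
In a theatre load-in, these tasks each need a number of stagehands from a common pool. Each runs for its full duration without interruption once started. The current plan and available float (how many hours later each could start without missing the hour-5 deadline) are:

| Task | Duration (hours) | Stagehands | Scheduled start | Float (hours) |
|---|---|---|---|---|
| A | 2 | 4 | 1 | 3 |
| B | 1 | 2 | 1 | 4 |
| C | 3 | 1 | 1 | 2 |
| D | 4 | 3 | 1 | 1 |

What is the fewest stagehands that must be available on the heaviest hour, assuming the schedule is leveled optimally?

7

Early-start (A@1, B@1, C@1, D@1) gives peak 10: h1:10  h2:8  h3:4  h4:3  h5:0.
Shift C→3, D→2.
Schedule A@1, B@1, C@3, D@2: h1:6  h2:7  h3:4  h4:4  h5:4 — peak 7.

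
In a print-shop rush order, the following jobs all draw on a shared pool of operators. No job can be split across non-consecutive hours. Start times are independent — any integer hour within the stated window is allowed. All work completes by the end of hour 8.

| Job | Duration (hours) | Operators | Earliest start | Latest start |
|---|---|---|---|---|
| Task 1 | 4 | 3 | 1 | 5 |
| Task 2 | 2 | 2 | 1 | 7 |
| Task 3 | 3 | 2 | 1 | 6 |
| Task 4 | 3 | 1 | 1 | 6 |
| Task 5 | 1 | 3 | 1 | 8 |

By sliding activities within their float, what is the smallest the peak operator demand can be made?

4

Early-start (Task 1@1, Task 2@1, Task 3@1, Task 4@1, Task 5@1) gives peak 11: h1:11  h2:8  h3:6  h4:3  h5:0  h6:0  h7:0  h8:0.
Shift Task 2→5, Task 3→5, Task 5→8.
Schedule Task 1@1, Task 2@5, Task 3@5, Task 4@1, Task 5@8: h1:4  h2:4  h3:4  h4:3  h5:4  h6:4  h7:2  h8:3 — peak 4.
Total operator-hours = 28 over 8 hours ⇒ peak ≥ ⌈28/8⌉ = 4, so 4 is optimal.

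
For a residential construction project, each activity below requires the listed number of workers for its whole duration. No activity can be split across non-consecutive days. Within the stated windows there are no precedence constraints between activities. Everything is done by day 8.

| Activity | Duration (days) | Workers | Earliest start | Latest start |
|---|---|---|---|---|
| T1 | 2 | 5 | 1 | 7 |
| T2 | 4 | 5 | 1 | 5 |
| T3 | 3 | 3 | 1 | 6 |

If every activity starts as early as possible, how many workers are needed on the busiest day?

13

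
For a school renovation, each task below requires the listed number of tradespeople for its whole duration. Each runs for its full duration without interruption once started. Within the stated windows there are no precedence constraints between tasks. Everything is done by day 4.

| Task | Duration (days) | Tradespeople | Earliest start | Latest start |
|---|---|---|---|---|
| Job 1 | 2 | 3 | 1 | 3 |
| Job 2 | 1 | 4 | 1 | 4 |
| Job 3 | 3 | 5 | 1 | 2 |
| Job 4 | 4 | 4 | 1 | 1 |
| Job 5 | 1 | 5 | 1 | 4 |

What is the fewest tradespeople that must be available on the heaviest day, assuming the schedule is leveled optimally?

13

Early-start (Job 1@1, Job 2@1, Job 3@1, Job 4@1, Job 5@1) gives peak 21: d1:21  d2:12  d3:9  d4:4.
Shift Job 2→3, Job 5→4.
Schedule Job 1@1, Job 2@3, Job 3@1, Job 4@1, Job 5@4: d1:12  d2:12  d3:13  d4:9 — peak 13.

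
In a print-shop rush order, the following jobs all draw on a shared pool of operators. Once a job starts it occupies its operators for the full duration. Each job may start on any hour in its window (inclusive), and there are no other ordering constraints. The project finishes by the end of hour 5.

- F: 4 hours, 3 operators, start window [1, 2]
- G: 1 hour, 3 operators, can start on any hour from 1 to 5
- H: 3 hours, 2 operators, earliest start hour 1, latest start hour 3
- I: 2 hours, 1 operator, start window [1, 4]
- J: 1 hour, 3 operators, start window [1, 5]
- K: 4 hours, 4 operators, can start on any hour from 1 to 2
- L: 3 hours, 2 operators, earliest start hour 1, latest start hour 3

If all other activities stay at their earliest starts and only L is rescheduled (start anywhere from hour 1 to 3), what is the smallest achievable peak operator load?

16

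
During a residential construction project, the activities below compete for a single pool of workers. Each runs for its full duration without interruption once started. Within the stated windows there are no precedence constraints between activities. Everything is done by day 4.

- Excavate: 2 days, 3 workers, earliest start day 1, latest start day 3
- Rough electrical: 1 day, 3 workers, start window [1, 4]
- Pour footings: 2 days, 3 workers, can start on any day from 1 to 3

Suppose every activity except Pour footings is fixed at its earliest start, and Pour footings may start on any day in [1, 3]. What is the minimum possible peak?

6

Pour footings@1: d1:9  d2:6  d3:0  d4:0 → peak 9
Pour footings@2: d1:6  d2:6  d3:3  d4:0 → peak 6
Pour footings@3: d1:6  d2:3  d3:3  d4:3 → peak 6
Best is Pour footings@2, peak 6.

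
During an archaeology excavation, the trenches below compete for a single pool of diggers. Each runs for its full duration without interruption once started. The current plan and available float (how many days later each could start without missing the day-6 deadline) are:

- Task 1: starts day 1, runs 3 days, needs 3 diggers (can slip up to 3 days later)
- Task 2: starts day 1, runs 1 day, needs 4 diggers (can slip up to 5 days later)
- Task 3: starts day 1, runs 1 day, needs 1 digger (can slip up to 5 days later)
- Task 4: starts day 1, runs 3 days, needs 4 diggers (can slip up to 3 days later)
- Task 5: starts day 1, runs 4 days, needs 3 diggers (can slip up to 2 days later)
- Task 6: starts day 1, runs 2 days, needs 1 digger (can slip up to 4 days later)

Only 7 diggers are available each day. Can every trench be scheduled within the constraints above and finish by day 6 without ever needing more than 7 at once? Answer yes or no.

yes

Schedule Task 1@1, Task 2@1, Task 3@2, Task 4@4, Task 5@3, Task 6@2: d1:7  d2:5  d3:7  d4:7  d5:7  d6:7 — peak 7 ≤ 7.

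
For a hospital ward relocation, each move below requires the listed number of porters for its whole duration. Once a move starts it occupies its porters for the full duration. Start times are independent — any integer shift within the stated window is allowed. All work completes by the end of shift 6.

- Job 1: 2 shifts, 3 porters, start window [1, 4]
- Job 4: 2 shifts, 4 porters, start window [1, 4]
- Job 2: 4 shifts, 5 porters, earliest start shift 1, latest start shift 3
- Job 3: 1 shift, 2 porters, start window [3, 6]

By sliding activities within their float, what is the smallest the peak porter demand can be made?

7

Early-start (Job 1@1, Job 4@1, Job 2@1, Job 3@3) gives peak 12: s1:12  s2:12  s3:7  s4:5  s5:0  s6:0.
Shift Job 2→3.
Schedule Job 1@1, Job 4@1, Job 2@3, Job 3@3: s1:7  s2:7  s3:7  s4:5  s5:5  s6:5 — peak 7.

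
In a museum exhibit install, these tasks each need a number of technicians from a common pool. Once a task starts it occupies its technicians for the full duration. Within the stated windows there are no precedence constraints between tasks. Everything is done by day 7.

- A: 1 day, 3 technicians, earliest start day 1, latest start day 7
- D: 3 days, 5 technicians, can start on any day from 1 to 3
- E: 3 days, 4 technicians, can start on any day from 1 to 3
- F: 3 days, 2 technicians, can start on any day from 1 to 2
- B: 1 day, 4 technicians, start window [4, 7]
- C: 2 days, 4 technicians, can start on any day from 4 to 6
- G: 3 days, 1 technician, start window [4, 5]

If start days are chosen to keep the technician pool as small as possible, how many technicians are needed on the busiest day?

11

Early-start (A@1, D@1, E@1, F@1, B@4, C@4, G@4) gives peak 14: d1:14  d2:11  d3:11  d4:9  d5:5  d6:1  d7:0.
Shift E→2, C→5.
Schedule A@1, D@1, E@2, F@1, B@4, C@5, G@4: d1:10  d2:11  d3:11  d4:9  d5:5  d6:5  d7:0 — peak 11.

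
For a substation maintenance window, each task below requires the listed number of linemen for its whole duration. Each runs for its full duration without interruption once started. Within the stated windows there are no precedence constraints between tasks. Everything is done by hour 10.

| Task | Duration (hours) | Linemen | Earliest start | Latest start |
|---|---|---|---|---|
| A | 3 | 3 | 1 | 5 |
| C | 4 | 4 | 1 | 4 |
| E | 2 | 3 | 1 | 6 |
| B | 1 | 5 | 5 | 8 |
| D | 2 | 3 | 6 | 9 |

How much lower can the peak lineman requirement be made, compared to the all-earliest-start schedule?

Early-start peak: h1:10  h2:10  h3:7  h4:4  h5:5  h6:3  h7:3  h8:0  h9:0  h10:0 ⇒ 10.
Leveled (A@1, C@4, E@1, B@8, D@9): h1:6  h2:6  h3:3  h4:4  h5:4  h6:4  h7:4  h8:5  h9:3  h10:3 ⇒ 6.
Reduction 10 − 6 = 4.

4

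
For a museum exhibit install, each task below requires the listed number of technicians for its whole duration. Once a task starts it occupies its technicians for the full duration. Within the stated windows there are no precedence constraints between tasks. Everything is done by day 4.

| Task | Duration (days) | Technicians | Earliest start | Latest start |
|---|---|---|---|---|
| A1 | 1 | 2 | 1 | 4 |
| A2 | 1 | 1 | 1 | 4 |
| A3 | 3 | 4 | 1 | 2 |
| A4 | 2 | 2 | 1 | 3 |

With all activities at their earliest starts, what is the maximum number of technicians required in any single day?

Early-start schedule: A1@1, A2@1, A3@1, A4@1.
Load per day: day 1: 9, day 2: 6, day 3: 4, day 4: 0.
Peak is 9.

9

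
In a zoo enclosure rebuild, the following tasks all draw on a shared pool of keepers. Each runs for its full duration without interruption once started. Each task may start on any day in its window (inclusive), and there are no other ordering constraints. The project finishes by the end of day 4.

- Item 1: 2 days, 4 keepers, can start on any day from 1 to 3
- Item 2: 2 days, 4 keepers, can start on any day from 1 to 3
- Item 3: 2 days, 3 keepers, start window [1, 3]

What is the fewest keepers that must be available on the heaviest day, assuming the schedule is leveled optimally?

7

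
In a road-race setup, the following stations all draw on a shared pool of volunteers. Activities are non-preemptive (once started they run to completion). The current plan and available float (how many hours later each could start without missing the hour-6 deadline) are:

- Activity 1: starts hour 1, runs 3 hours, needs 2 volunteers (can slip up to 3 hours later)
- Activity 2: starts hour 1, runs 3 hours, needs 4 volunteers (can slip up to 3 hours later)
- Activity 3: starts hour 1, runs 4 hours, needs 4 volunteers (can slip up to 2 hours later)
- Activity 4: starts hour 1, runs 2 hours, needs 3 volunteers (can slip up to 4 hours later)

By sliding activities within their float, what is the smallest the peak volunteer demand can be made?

Early-start (Activity 1@1, Activity 2@1, Activity 3@1, Activity 4@1) gives peak 13: h1:13  h2:13  h3:10  h4:4  h5:0  h6:0.
Shift Activity 2→4, Activity 4→5.
Schedule Activity 1@1, Activity 2@4, Activity 3@1, Activity 4@5: h1:6  h2:6  h3:6  h4:8  h5:7  h6:7 — peak 8.

8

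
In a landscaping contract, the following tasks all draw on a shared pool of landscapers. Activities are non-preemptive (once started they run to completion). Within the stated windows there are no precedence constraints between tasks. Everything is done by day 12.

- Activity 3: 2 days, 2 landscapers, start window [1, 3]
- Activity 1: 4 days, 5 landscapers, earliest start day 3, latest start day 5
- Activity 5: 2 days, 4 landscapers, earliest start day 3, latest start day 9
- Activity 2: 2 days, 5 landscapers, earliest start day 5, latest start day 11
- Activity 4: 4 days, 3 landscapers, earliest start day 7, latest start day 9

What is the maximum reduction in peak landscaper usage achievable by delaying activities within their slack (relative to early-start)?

3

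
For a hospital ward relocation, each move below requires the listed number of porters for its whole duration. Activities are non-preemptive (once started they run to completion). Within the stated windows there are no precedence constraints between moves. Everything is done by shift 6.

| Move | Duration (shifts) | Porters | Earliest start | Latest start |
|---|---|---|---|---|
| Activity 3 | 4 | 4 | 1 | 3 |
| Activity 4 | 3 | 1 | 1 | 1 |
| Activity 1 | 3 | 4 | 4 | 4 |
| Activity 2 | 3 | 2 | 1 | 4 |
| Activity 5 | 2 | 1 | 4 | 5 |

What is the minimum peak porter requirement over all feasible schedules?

Early-start (Activity 3@1, Activity 4@1, Activity 1@4, Activity 2@1, Activity 5@4) gives peak 9: s1:7  s2:7  s3:7  s4:9  s5:5  s6:4.
Shift Activity 5→5.
Schedule Activity 3@1, Activity 4@1, Activity 1@4, Activity 2@1, Activity 5@5: s1:7  s2:7  s3:7  s4:8  s5:5  s6:5 — peak 8.
No arrangement of the 24 feasible schedules does better.

8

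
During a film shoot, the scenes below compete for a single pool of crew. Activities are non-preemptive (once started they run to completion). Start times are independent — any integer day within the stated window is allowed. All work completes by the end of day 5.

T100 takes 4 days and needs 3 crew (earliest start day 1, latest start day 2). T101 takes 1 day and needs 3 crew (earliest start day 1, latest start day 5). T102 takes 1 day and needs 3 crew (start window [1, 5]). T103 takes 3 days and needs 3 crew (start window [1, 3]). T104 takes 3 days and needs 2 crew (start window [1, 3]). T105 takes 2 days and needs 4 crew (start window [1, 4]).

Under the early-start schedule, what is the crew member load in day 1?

At early start, day 1 has: T100, T101, T102, T103, T104, T105.
Demand: 3 + 3 + 3 + 3 + 2 + 4 = 18.

18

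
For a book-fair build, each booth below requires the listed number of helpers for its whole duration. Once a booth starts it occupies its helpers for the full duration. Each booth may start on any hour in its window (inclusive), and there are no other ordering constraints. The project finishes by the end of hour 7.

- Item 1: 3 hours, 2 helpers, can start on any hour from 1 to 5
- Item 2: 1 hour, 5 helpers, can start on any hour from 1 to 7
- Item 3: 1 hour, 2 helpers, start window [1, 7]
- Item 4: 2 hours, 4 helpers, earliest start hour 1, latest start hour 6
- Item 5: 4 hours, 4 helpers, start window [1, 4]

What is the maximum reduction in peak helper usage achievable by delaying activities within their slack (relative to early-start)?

11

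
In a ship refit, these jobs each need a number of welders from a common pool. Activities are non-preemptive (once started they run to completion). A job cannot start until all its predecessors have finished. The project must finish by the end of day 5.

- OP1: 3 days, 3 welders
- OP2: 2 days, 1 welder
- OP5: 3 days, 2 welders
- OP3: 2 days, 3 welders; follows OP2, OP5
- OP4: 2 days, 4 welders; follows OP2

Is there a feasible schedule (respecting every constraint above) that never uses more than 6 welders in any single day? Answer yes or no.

no

Total welder-days = 31; over 5 days the average is 31/5 > 6, so some day must exceed 6.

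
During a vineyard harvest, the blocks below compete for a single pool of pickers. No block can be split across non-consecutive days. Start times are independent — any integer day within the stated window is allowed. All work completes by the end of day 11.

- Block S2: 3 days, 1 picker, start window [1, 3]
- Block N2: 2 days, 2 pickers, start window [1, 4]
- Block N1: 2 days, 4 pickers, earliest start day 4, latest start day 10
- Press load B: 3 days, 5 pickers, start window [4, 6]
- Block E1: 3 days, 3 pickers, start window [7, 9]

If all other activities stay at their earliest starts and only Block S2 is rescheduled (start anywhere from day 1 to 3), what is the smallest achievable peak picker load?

9

Block S2@1: d1:3  d2:3  d3:1  d4:9  d5:9  d6:5  d7:3  d8:3  d9:3  d10:0  d11:0 → peak 9
Block S2@2: d1:2  d2:3  d3:1  d4:10  d5:9  d6:5  d7:3  d8:3  d9:3  d10:0  d11:0 → peak 10
Block S2@3: d1:2  d2:2  d3:1  d4:10  d5:10  d6:5  d7:3  d8:3  d9:3  d10:0  d11:0 → peak 10
Best is Block S2@1, peak 9.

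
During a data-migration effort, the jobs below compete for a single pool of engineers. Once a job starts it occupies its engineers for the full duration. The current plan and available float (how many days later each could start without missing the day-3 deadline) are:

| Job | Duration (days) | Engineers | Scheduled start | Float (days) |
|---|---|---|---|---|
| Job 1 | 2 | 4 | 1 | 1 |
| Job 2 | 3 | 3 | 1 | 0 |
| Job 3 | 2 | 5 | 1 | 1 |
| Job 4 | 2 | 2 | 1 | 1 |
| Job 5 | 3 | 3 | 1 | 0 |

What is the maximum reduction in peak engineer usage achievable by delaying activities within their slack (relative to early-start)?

0

Early-start peak: d1:17  d2:17  d3:6 ⇒ 17.
Leveled (Job 1@1, Job 2@1, Job 3@1, Job 4@1, Job 5@1): d1:17  d2:17  d3:6 ⇒ 17.
Reduction 17 − 17 = 0.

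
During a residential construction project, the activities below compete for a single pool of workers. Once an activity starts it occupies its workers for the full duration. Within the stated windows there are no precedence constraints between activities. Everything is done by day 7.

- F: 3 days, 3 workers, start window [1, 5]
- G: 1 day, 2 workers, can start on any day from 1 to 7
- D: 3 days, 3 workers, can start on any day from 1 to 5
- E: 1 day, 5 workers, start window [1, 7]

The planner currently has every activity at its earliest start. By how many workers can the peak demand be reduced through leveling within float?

8

Early-start peak: d1:13  d2:6  d3:6  d4:0  d5:0  d6:0  d7:0 ⇒ 13.
Leveled (F@1, G@1, D@4, E@7): d1:5  d2:3  d3:3  d4:3  d5:3  d6:3  d7:5 ⇒ 5.
Reduction 13 − 5 = 8.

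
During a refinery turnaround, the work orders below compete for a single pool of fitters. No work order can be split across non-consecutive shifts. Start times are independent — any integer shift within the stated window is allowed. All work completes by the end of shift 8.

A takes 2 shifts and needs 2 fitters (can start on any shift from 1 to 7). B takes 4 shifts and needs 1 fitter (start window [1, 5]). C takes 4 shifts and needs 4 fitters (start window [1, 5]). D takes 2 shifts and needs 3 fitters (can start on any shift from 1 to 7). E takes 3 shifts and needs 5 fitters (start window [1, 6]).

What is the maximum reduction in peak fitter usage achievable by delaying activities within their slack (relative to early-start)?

8

Early-start peak: s1:15  s2:15  s3:10  s4:5  s5:0  s6:0  s7:0  s8:0 ⇒ 15.
Leveled (A@1, B@3, C@4, D@7, E@1): s1:7  s2:7  s3:6  s4:5  s5:5  s6:5  s7:7  s8:3 ⇒ 7.
Reduction 15 − 7 = 8.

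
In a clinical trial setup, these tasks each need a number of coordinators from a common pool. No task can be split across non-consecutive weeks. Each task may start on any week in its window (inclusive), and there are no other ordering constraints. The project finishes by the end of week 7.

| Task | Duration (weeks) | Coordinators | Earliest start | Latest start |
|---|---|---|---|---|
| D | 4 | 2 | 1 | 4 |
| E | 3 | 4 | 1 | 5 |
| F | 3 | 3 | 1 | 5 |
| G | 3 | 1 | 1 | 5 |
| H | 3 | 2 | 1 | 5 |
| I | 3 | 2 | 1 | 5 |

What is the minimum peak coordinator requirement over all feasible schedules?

7

Early-start (D@1, E@1, F@1, G@1, H@1, I@1) gives peak 14: w1:14  w2:14  w3:14  w4:2  w5:0  w6:0  w7:0.
Shift F→4, H→4, I→5.
Schedule D@1, E@1, F@4, G@1, H@4, I@5: w1:7  w2:7  w3:7  w4:7  w5:7  w6:7  w7:2 — peak 7.
Total coordinator-weeks = 44 over 7 weeks ⇒ peak ≥ ⌈44/7⌉ = 7, so 7 is optimal.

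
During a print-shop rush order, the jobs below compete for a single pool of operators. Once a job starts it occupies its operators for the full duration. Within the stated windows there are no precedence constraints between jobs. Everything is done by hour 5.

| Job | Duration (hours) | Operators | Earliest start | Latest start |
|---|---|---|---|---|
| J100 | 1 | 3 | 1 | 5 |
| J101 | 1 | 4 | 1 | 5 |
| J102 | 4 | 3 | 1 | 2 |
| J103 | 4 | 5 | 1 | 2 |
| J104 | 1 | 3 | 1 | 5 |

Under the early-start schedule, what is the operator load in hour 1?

At early start, hour 1 has: J100, J101, J102, J103, J104.
Demand: 3 + 4 + 3 + 5 + 3 = 18.

18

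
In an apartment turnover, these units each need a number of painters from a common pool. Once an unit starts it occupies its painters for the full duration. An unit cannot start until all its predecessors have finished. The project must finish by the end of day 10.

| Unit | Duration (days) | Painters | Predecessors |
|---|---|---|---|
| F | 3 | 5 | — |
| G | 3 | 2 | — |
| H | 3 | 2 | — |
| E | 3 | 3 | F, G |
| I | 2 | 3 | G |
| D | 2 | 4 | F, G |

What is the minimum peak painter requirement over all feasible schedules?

Early-start (F@1, G@1, H@1, E@4, I@4, D@4) gives peak 10: d1:9  d2:9  d3:9  d4:10  d5:10  d6:3  d7:0  d8:0  d9:0  d10:0.
Shift H→4, I→7, D→7.
Schedule F@1, G@1, H@4, E@4, I@7, D@7: d1:7  d2:7  d3:7  d4:5  d5:5  d6:5  d7:7  d8:7  d9:0  d10:0 — peak 7.

7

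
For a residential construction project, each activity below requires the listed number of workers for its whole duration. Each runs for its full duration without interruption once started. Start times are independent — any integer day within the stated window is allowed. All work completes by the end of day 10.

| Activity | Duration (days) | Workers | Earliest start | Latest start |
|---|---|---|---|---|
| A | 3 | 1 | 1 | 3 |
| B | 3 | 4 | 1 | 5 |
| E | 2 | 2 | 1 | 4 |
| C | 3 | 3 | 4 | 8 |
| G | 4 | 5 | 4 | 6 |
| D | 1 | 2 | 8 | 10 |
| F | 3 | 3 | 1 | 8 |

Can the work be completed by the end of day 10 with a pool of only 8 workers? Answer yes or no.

yes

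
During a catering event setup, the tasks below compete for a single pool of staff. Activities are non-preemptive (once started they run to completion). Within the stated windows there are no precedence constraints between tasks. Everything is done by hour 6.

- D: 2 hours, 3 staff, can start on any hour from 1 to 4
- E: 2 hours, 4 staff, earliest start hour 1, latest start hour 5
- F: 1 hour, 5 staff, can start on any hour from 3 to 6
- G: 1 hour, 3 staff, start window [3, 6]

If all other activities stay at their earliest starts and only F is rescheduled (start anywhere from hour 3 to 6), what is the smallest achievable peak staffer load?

F@3: h1:7  h2:7  h3:8  h4:0  h5:0  h6:0 → peak 8
F@4: h1:7  h2:7  h3:3  h4:5  h5:0  h6:0 → peak 7
F@5: h1:7  h2:7  h3:3  h4:0  h5:5  h6:0 → peak 7
F@6: h1:7  h2:7  h3:3  h4:0  h5:0  h6:5 → peak 7
Best is F@4, peak 7.

7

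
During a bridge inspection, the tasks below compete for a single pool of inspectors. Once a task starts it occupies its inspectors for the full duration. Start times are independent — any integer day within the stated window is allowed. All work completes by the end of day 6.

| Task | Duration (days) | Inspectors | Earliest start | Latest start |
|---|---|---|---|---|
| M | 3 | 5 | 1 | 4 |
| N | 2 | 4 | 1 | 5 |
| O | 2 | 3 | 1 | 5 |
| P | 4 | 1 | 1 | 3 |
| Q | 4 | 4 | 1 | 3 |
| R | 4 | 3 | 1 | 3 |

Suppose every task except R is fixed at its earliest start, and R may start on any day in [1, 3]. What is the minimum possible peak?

17

R@1: d1:20  d2:20  d3:13  d4:8  d5:0  d6:0 → peak 20
R@2: d1:17  d2:20  d3:13  d4:8  d5:3  d6:0 → peak 20
R@3: d1:17  d2:17  d3:13  d4:8  d5:3  d6:3 → peak 17
Best is R@3, peak 17.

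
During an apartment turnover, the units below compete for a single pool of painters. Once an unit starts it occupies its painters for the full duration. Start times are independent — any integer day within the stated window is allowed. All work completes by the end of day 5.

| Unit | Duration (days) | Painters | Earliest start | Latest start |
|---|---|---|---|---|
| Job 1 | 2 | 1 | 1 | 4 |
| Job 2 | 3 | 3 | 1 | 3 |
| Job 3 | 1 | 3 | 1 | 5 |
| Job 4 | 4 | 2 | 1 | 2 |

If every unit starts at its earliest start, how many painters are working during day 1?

At early start, day 1 has: Job 1, Job 2, Job 3, Job 4.
Demand: 1 + 3 + 3 + 2 = 9.

9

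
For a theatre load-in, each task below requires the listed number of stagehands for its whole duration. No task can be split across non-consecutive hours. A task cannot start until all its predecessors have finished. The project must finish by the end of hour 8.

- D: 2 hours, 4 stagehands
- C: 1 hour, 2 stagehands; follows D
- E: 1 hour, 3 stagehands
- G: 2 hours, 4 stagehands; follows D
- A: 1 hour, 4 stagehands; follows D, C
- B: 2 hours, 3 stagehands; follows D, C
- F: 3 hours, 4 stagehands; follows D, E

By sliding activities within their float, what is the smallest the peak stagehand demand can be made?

Early-start (D@1, C@3, E@1, G@3, A@4, B@4, F@3) gives peak 15: h1:7  h2:4  h3:10  h4:15  h5:7  h6:0  h7:0  h8:0.
Shift A→5, F→6.
Schedule D@1, C@3, E@1, G@3, A@5, B@4, F@6: h1:7  h2:4  h3:6  h4:7  h5:7  h6:4  h7:4  h8:4 — peak 7.

7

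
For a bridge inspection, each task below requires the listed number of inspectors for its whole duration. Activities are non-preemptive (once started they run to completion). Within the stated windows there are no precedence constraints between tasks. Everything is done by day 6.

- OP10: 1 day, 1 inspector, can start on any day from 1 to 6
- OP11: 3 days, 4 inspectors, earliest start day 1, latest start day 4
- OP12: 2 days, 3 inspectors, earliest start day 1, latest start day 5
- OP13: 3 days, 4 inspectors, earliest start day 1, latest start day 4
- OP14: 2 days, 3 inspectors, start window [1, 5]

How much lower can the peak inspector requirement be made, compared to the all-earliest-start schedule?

8

Early-start peak: d1:15  d2:14  d3:8  d4:0  d5:0  d6:0 ⇒ 15.
Leveled (OP10@1, OP11@1, OP12@2, OP13@4, OP14@4): d1:5  d2:7  d3:7  d4:7  d5:7  d6:4 ⇒ 7.
Reduction 15 − 7 = 8.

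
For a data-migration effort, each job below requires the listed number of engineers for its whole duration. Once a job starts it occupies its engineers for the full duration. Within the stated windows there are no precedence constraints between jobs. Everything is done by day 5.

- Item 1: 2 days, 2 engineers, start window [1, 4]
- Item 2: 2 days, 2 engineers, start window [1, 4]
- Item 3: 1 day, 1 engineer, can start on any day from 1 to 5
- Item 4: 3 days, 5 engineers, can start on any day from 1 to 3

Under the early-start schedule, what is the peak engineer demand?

Early-start schedule: Item 1@1, Item 2@1, Item 3@1, Item 4@1.
Load per day: day 1: 10, day 2: 9, day 3: 5, day 4: 0, day 5: 0.
Peak is 10.

10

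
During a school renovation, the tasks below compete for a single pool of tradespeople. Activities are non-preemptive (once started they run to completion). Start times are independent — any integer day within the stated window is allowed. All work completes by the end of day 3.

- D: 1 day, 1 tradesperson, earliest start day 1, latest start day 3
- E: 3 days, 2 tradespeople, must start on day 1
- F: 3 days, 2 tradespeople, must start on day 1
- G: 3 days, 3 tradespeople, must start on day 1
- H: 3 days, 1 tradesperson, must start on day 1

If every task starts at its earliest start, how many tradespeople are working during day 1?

At early start, day 1 has: D, E, F, G, H.
Demand: 1 + 2 + 2 + 3 + 1 = 9.

9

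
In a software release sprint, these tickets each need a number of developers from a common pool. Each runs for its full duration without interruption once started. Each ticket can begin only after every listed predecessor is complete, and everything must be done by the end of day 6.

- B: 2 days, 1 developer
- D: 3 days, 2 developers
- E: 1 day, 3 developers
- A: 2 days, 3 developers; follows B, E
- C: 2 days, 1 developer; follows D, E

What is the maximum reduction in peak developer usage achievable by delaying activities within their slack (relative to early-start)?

Early-start peak: d1:6  d2:3  d3:5  d4:4  d5:1  d6:0 ⇒ 6.
Leveled (B@1, D@1, E@4, A@5, C@5): d1:3  d2:3  d3:2  d4:3  d5:4  d6:4 ⇒ 4.
Reduction 6 − 4 = 2.

2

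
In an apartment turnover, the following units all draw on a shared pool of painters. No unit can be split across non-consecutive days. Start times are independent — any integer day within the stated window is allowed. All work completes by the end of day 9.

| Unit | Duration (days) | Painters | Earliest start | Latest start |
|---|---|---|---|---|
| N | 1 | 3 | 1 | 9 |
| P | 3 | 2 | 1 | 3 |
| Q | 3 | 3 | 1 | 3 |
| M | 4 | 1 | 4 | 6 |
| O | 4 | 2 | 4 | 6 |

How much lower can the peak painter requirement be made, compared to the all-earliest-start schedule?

Early-start peak: d1:8  d2:5  d3:5  d4:3  d5:3  d6:3  d7:3  d8:0  d9:0 ⇒ 8.
Leveled (N@1, P@1, Q@2, M@4, O@5): d1:5  d2:5  d3:5  d4:4  d5:3  d6:3  d7:3  d8:2  d9:0 ⇒ 5.
Reduction 8 − 5 = 3.

3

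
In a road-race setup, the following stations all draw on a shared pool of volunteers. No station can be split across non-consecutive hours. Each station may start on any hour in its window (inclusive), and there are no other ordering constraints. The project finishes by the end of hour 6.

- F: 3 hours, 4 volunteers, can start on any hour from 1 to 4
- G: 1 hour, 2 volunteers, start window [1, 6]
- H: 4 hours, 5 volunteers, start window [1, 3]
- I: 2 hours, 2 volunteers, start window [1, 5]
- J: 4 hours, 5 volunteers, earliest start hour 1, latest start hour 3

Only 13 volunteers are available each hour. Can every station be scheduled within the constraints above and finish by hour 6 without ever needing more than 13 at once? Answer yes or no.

The minimum achievable peak is 14; 13 < 14, so no feasible schedule stays within the cap.

no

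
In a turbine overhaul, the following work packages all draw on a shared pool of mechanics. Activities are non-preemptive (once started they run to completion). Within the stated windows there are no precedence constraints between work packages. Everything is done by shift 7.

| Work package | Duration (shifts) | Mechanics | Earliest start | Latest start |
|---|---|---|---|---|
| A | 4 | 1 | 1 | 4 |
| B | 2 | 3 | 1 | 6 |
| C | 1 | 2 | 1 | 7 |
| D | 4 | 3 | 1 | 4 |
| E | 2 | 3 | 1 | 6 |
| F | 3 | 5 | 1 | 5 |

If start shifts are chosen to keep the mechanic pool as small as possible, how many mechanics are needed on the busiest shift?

Early-start (A@1, B@1, C@1, D@1, E@1, F@1) gives peak 17: s1:17  s2:15  s3:9  s4:4  s5:0  s6:0  s7:0.
Shift C→5, E→3, F→5.
Schedule A@1, B@1, C@5, D@1, E@3, F@5: s1:7  s2:7  s3:7  s4:7  s5:7  s6:5  s7:5 — peak 7.
Total mechanic-shifts = 45 over 7 shifts ⇒ peak ≥ ⌈45/7⌉ = 7, so 7 is optimal.

7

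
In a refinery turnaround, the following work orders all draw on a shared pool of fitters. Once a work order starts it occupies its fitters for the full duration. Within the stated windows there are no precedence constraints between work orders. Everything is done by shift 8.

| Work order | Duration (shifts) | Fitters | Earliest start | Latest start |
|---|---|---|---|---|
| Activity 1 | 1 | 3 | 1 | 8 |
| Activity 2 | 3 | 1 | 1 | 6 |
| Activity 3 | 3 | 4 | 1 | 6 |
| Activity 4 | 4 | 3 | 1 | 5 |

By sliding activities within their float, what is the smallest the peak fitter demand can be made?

4

Early-start (Activity 1@1, Activity 2@1, Activity 3@1, Activity 4@1) gives peak 11: s1:11  s2:8  s3:8  s4:3  s5:0  s6:0  s7:0  s8:0.
Shift Activity 3→6, Activity 4→2.
Schedule Activity 1@1, Activity 2@1, Activity 3@6, Activity 4@2: s1:4  s2:4  s3:4  s4:3  s5:3  s6:4  s7:4  s8:4 — peak 4.
Total fitter-shifts = 30 over 8 shifts ⇒ peak ≥ ⌈30/8⌉ = 4, so 4 is optimal.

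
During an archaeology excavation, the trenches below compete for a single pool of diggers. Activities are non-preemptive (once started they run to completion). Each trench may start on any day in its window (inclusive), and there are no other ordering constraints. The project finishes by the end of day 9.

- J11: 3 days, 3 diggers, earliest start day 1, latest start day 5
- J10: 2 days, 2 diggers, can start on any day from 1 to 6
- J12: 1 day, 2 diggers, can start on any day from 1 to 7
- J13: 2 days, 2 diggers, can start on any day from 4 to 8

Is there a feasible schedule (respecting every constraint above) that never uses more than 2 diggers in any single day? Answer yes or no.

Total digger-days = 19; over 9 days the average is 19/9 > 2, so some day must exceed 2.

no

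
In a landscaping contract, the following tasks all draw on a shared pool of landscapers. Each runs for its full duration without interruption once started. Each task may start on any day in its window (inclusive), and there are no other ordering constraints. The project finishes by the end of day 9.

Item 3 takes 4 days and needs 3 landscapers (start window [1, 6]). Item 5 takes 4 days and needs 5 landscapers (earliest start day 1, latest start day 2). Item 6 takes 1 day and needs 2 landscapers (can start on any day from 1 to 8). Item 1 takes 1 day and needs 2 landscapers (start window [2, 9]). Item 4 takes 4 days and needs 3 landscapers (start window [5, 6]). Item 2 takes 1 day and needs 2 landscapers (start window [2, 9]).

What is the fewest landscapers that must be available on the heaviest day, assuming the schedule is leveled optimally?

Early-start (Item 3@1, Item 5@1, Item 6@1, Item 1@2, Item 4@5, Item 2@2) gives peak 12: d1:10  d2:12  d3:8  d4:8  d5:3  d6:3  d7:3  d8:3  d9:0.
Shift Item 3→6, Item 6→5, Item 1→5, Item 4→6, Item 2→5.
Schedule Item 3@6, Item 5@1, Item 6@5, Item 1@5, Item 4@6, Item 2@5: d1:5  d2:5  d3:5  d4:5  d5:6  d6:6  d7:6  d8:6  d9:6 — peak 6.
Total landscaper-days = 50 over 9 days ⇒ peak ≥ ⌈50/9⌉ = 6, so 6 is optimal.

6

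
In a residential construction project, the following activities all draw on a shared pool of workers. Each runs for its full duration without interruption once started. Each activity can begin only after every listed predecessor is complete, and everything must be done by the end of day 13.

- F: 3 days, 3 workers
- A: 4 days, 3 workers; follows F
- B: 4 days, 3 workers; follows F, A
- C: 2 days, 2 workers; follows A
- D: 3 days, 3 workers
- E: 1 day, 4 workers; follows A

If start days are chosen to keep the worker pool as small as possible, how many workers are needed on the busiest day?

6

Early-start (F@1, A@4, B@8, C@8, D@1, E@8) gives peak 9: d1:6  d2:6  d3:6  d4:3  d5:3  d6:3  d7:3  d8:9  d9:5  d10:3  d11:3  d12:0  d13:0.
Shift E→12.
Schedule F@1, A@4, B@8, C@8, D@1, E@12: d1:6  d2:6  d3:6  d4:3  d5:3  d6:3  d7:3  d8:5  d9:5  d10:3  d11:3  d12:4  d13:0 — peak 6.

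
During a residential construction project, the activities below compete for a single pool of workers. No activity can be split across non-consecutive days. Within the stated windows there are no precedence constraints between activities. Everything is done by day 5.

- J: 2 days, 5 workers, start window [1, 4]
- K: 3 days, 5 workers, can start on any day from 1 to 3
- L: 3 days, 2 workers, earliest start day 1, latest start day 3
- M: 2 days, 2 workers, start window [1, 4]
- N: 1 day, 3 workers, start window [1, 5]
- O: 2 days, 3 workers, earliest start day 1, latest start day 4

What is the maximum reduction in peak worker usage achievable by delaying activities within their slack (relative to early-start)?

10

Early-start peak: d1:20  d2:17  d3:7  d4:0  d5:0 ⇒ 20.
Leveled (J@1, K@1, L@3, M@3, N@4, O@4): d1:10  d2:10  d3:9  d4:10  d5:5 ⇒ 10.
Reduction 20 − 10 = 10.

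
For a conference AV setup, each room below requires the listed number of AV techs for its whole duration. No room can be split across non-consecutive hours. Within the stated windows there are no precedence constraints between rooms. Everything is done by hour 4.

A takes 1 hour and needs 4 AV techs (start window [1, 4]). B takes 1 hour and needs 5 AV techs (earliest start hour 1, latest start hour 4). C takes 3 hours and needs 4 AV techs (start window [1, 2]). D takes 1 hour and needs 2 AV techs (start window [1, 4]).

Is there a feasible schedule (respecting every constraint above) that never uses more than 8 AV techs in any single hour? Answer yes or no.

yes

Schedule A@1, B@4, C@1, D@2: h1:8  h2:6  h3:4  h4:5 — peak 8 ≤ 8.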